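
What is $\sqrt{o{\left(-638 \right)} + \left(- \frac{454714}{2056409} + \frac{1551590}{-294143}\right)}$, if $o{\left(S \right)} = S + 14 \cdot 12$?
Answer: $\frac{i \sqrt{173973443747586073664034074}}{604878312487} \approx 21.806 i$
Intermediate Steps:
$o{\left(S \right)} = 168 + S$ ($o{\left(S \right)} = S + 168 = 168 + S$)
$\sqrt{o{\left(-638 \right)} + \left(- \frac{454714}{2056409} + \frac{1551590}{-294143}\right)} = \sqrt{\left(168 - 638\right) + \left(- \frac{454714}{2056409} + \frac{1551590}{-294143}\right)} = \sqrt{-470 + \left(\left(-454714\right) \frac{1}{2056409} + 1551590 \left(- \frac{1}{294143}\right)\right)} = \sqrt{-470 - \frac{3324454580412}{604878312487}} = \sqrt{- \frac{287617261449302}{604878312487}} = \frac{i \sqrt{173973443747586073664034074}}{604878312487}$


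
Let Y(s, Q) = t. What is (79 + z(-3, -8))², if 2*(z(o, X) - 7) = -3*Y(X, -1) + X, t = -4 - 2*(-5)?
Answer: 5329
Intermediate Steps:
t = 6 (t = -4 + 10 = 6)
Y(s, Q) = 6
z(o, X) = -2 + X/2 (z(o, X) = 7 + (-3*6 + X)/2 = 7 + (-18 + X)/2 = 7 + (-9 + X/2) = -2 + X/2)
(79 + z(-3, -8))² = (79 + (-2 + (½)*(-8)))² = (79 + (-2 - 4))² = (79 - 6)² = 73² = 5329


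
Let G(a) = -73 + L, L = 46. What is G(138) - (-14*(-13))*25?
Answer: -4577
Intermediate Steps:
G(a) = -27 (G(a) = -73 + 46 = -27)
G(138) - (-14*(-13))*25 = -27 - (-14*(-13))*25 = -27 - 182*25 = -27 - 1*4550 = -27 - 4550 = -4577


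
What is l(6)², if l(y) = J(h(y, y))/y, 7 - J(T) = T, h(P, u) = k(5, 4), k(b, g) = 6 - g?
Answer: 25/36 ≈ 0.69444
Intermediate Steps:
h(P, u) = 2 (h(P, u) = 6 - 1*4 = 6 - 4 = 2)
J(T) = 7 - T
l(y) = 5/y (l(y) = (7 - 1*2)/y = (7 - 2)/y = 5/y)
l(6)² = (5/6)² = (5*(⅙))² = (⅚)² = 25/36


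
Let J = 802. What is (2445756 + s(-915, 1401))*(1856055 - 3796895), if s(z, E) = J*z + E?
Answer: -3325293574680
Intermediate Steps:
s(z, E) = E + 802*z (s(z, E) = 802*z + E = E + 802*z)
(2445756 + s(-915, 1401))*(1856055 - 3796895) = (2445756 + (1401 + 802*(-915)))*(1856055 - 3796895) = (2445756 + (1401 - 733830))*(-1940840) = (2445756 - 732429)*(-1940840) = 1713327*(-1940840) = -3325293574680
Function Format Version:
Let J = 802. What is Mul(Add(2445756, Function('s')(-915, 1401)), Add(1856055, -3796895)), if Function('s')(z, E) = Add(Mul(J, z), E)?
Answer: -3325293574680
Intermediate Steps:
Function('s')(z, E) = Add(E, Mul(802, z)) (Function('s')(z, E) = Add(Mul(802, z), E) = Add(E, Mul(802, z)))
Mul(Add(2445756, Function('s')(-915, 1401)), Add(1856055, -3796895)) = Mul(Add(2445756, Add(1401, Mul(802, -915))), Add(1856055, -3796895)) = Mul(Add(2445756, Add(1401, -733830)), -1940840) = Mul(Add(2445756, -732429), -1940840) = Mul(1713327, -1940840) = -3325293574680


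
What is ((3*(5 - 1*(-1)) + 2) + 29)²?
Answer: 2401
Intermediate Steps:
((3*(5 - 1*(-1)) + 2) + 29)² = ((3*(5 + 1) + 2) + 29)² = ((3*6 + 2) + 29)² = ((18 + 2) + 29)² = (20 + 29)² = 49² = 2401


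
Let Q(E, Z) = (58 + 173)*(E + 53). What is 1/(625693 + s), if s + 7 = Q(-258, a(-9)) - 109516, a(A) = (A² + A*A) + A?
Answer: 1/468815 ≈ 2.1330e-6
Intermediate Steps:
a(A) = A + 2*A² (a(A) = (A² + A²) + A = 2*A² + A = A + 2*A²)
Q(E, Z) = 12243 + 231*E (Q(E, Z) = 231*(53 + E) = 12243 + 231*E)
s = -156878 (s = -7 + ((12243 + 231*(-258)) - 109516) = -7 + ((12243 - 59598) - 109516) = -7 + (-47355 - 109516) = -7 - 156871 = -156878)
1/(625693 + s) = 1/(625693 - 156878) = 1/468815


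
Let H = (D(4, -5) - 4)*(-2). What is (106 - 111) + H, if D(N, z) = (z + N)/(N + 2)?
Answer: 10/3 ≈ 3.3333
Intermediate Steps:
D(N, z) = (N + z)/(2 + N)
H = 25/3 (H = ((4 - 5)/(2 + 4) - 4)*(-2) = (-1/6 - 4)*(-2) = ((⅙)*(-1) - 4)*(-2) = (-⅙ - 4)*(-2) = -25/6*(-2) = 25/3 ≈ 8.3333)
(106 - 111) + H = (106 - 111) + 25/3 = -5 + 25/3 = 10/3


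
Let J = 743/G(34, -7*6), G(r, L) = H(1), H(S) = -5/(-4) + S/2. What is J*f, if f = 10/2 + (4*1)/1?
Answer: 26748/7 ≈ 3821.1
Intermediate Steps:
H(S) = 5/4 + S/2 (H(S) = -5*(-¼) + S*(½) = 5/4 + S/2)
G(r, L) = 7/4 (G(r, L) = 5/4 + (½)*1 = 5/4 + ½ = 7/4)
J = 2972/7 (J = 743/(7/4) = 743*(4/7) = 2972/7 ≈ 424.57)
f = 9 (f = 10*(½) + 4*1 = 5 + 4 = 9)
J*f = (2972/7)*9 = 26748/7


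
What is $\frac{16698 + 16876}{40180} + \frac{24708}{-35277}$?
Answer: $\frac{31937093}{236238310} \approx 0.13519$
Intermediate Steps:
$\frac{16698 + 16876}{40180} + \frac{24708}{-35277} = 33574 \cdot \frac{1}{40180} + 24708 \left(- \frac{1}{35277}\right) = \frac{16787}{20090} - \frac{8236}{11759} = \frac{31937093}{236238310}$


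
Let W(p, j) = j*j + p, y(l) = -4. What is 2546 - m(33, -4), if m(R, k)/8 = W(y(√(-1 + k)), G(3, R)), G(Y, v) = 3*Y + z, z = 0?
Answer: 1930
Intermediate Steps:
G(Y, v) = 3*Y (G(Y, v) = 3*Y + 0 = 3*Y)
W(p, j) = p + j² (W(p, j) = j² + p = p + j²)
m(R, k) = 616 (m(R, k) = 8*(-4 + (3*3)²) = 8*(-4 + 9²) = 8*(-4 + 81) = 8*77 = 616)
2546 - m(33, -4) = 2546 - 616 = 1930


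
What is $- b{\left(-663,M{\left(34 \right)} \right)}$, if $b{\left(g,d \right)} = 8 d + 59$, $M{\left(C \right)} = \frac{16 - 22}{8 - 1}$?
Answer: $- \frac{365}{7} \approx -52.143$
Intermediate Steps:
$M{\left(C \right)} = - \frac{6}{7}$
$b{\left(g,d \right)} = 59 + 8 d$
$- b{\left(-663,M{\left(34 \right)} \right)} = - (59 + 8 \left(- \frac{6}{7}\right)) = - (59 - \frac{48}{7}) = \left(-1\right) \frac{365}{7} = - \frac{365}{7}$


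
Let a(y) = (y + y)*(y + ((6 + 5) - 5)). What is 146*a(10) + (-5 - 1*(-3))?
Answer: 46718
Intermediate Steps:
a(y) = 2*y*(6 + y) (a(y) = (2*y)*(y + (11 - 5)) = (2*y)*(y + 6) = (2*y)*(6 + y) = 2*y*(6 + y))
146*a(10) + (-5 - 1*(-3)) = 146*(2*10*(6 + 10)) + (-5 - 1*(-3)) = 146*(2*10*16) + (-5 + 3) = 146*320 - 2 = 46720 - 2 = 46718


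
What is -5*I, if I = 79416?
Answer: -397080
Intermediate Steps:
-5*I = -5*79416 = -397080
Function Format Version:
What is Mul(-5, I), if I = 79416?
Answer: -397080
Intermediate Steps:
Mul(-5, I) = Mul(-5, 79416) = -397080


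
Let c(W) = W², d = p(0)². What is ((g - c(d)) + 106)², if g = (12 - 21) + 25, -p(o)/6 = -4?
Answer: 109994375716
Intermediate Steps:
p(o) = 24 (p(o) = -6*(-4) = 24)
g = 16 (g = -9 + 25 = 16)
d = 576 (d = 24² = 576)
((g - c(d)) + 106)² = ((16 - 1*576²) + 106)² = ((16 - 1*331776) + 106)² = ((16 - 331776) + 106)² = (-331760 + 106)² = (-331654)² = 109994375716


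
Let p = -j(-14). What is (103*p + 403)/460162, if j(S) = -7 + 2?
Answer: 459/230081 ≈ 0.0019949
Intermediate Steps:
j(S) = -5
p = 5 (p = -1*(-5) = 5)
(103*p + 403)/460162 = (103*5 + 403)/460162 = (515 + 403)*(1/460162) = 918*(1/460162) = 459/230081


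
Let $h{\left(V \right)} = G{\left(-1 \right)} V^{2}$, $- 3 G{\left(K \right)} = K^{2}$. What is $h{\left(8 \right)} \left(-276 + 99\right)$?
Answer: $3776$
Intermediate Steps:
$G{\left(K \right)} = - \frac{K^{2}}{3}$
$h{\left(V \right)} = - \frac{V^{2}}{3}$ ($h{\left(V \right)} = - \frac{\left(-1\right)^{2}}{3} V^{2} = \left(- \frac{1}{3}\right) 1 V^{2} = - \frac{V^{2}}{3}$)
$h{\left(8 \right)} \left(-276 + 99\right) = - \frac{8^{2}}{3} \left(-276 + 99\right) = \left(- \frac{1}{3}\right) 64 \left(-177\right) = \left(- \frac{64}{3}\right) \left(-177\right) = 3776$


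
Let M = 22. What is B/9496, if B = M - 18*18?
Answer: -151/4748 ≈ -0.031803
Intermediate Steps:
B = -302 (B = 22 - 18*18 = 22 - 324 = -302)
B/9496 = -302/9496 = -302*1/9496 = -151/4748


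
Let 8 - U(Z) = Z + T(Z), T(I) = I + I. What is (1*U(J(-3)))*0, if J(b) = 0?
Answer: 0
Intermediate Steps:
T(I) = 2*I
U(Z) = 8 - 3*Z (U(Z) = 8 - (Z + 2*Z) = 8 - 3*Z)
(1*U(J(-3)))*0 = (1*(8 - 3*0))*0 = (1*(8 + 0))*0 = (1*8)*0 = 8*0 = 0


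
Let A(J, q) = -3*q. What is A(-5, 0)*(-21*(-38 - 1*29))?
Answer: 0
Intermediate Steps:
A(-5, 0)*(-21*(-38 - 1*29)) = (-3*0)*(-21*(-38 - 1*29)) = 0*(-21*(-38 - 29)) = 0*(-21*(-67)) = 0*1407 = 0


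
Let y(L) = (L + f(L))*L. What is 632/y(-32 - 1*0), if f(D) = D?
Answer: 79/256 ≈ 0.30859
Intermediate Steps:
y(L) = 2*L² (y(L) = (L + L)*L = (2*L)*L = 2*L²)
632/y(-32 - 1*0) = 632/((2*(-32 - 1*0)²)) = 632/((2*(-32 + 0)²)) = 632/((2*(-32)²)) = 632/((2*1024)) = 632/2048 = 632*(1/2048) = 79/256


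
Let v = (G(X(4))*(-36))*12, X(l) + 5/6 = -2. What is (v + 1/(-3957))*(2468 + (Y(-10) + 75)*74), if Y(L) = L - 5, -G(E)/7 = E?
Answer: -234205909916/3957 ≈ -5.9188e+7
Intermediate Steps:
X(l) = -17/6 (X(l) = -⅚ - 2 = -17/6)
G(E) = -7*E
Y(L) = -5 + L
v = -8568 (v = (-7*(-17/6)*(-36))*12 = ((119/6)*(-36))*12 = -714*12 = -8568)
(v + 1/(-3957))*(2468 + (Y(-10) + 75)*74) = (-8568 + 1/(-3957))*(2468 + ((-5 - 10) + 75)*74) = (-8568 - 1/3957)*(2468 + (-15 + 75)*74) = -33903577*(2468 + 60*74)/3957 = -33903577*(2468 + 4440)/3957 = -33903577/3957*6908 = -234205909916/3957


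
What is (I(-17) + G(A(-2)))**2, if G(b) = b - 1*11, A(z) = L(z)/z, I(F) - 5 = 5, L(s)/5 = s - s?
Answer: 1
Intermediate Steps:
L(s) = 0 (L(s) = 5*(s - s) = 5*0 = 0)
I(F) = 10 (I(F) = 5 + 5 = 10)
A(z) = 0 (A(z) = 0/z = 0)
G(b) = -11 + b (G(b) = b - 11 = -11 + b)
(I(-17) + G(A(-2)))**2 = (10 + (-11 + 0))**2 = (10 - 11)**2 = (-1)**2 = 1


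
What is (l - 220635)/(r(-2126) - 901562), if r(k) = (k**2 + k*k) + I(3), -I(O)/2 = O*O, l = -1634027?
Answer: -927331/4069086 ≈ -0.22790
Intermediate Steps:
I(O) = -2*O**2 (I(O) = -2*O*O = -2*O**2)
r(k) = -18 + 2*k**2 (r(k) = (k**2 + k*k) - 2*3**2 = (k**2 + k**2) - 2*9 = 2*k**2 - 18 = -18 + 2*k**2)
(l - 220635)/(r(-2126) - 901562) = (-1634027 - 220635)/((-18 + 2*(-2126)**2) - 901562) = -1854662/((-18 + 2*4519876) - 901562) = -1854662/((-18 + 9039752) - 901562) = -1854662/(9039734 - 901562) = -1854662/8138172 = -1854662*1/8138172 = -927331/4069086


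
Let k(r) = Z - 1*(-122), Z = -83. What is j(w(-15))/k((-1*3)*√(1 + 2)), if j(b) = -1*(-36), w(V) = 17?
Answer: 12/13 ≈ 0.92308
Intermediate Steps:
j(b) = 36
k(r) = 39 (k(r) = -83 - 1*(-122) = -83 + 122 = 39)
j(w(-15))/k((-1*3)*√(1 + 2)) = 36/39 = 36*(1/39) = 12/13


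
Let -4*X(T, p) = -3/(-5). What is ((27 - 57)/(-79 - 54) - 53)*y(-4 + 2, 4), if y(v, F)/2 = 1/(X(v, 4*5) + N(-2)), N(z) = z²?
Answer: -280760/10241 ≈ -27.415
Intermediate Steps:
X(T, p) = -3/20 (X(T, p) = -(-3)/(4*(-5)) = -(-3)*(-1)/(4*5) = -¼*⅗ = -3/20)
y(v, F) = 40/77 (y(v, F) = 2/(-3/20 + (-2)²) = 2/(-3/20 + 4) = 2/(77/20) = 2*(20/77) = 40/77)
((27 - 57)/(-79 - 54) - 53)*y(-4 + 2, 4) = ((27 - 57)/(-79 - 54) - 53)*(40/77) = (-30/(-133) - 53)*(40/77) = (-30*(-1/133) - 53)*(40/77) = (30/133 - 53)*(40/77) = -7019/133*40/77 = -280760/10241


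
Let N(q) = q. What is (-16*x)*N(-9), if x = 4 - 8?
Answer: -576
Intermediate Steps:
x = -4
(-16*x)*N(-9) = -16*(-4)*(-9) = 64*(-9) = -576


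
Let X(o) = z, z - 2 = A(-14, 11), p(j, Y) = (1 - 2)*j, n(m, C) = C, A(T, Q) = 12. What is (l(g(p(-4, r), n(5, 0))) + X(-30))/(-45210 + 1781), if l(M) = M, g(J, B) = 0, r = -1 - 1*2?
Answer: -14/43429 ≈ -0.00032237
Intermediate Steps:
r = -3 (r = -1 - 2 = -3)
p(j, Y) = -j
z = 14 (z = 2 + 12 = 14)
X(o) = 14
(l(g(p(-4, r), n(5, 0))) + X(-30))/(-45210 + 1781) = (0 + 14)/(-45210 + 1781) = 14/(-43429) = 14*(-1/43429) = -14/43429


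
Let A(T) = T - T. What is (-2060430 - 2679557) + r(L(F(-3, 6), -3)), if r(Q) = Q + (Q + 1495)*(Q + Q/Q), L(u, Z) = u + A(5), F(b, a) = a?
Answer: -4729474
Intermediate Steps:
A(T) = 0
L(u, Z) = u (L(u, Z) = u + 0 = u)
r(Q) = Q + (1 + Q)*(1495 + Q) (r(Q) = Q + (1495 + Q)*(Q + 1) = Q + (1495 + Q)*(1 + Q) = Q + (1 + Q)*(1495 + Q))
(-2060430 - 2679557) + r(L(F(-3, 6), -3)) = (-2060430 - 2679557) + (1495 + 6**2 + 1497*6) = -4739987 + (1495 + 36 + 8982) = -4739987 + 10513 = -4729474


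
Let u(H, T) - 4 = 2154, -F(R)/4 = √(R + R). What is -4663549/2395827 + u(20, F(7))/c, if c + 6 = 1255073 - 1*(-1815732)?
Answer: -14315651410985/7357103155773 ≈ -1.9458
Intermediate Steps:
F(R) = -4*√2*√R (F(R) = -4*√(R + R) = -4*√2*√R)
c = 3070799 (c = -6 + (1255073 - 1*(-1815732)) = -6 + (1255073 + 1815732) = -6 + 3070805 = 3070799)
u(H, T) = 2158 (u(H, T) = 4 + 2154 = 2158)
-4663549/2395827 + u(20, F(7))/c = -4663549/2395827 + 2158/3070799 = -14315651410985/7357103155773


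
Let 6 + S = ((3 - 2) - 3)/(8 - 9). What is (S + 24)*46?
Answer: 920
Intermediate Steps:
S = -4 (S = -6 + ((3 - 2) - 3)/(8 - 9) = -6 + (1 - 3)/(-1) = -6 - 2*(-1) = -6 + 2 = -4)
(S + 24)*46 = (-4 + 24)*46 = 20*46 = 920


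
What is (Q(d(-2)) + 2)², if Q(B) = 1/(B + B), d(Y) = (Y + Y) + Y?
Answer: 529/144 ≈ 3.6736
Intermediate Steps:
d(Y) = 3*Y (d(Y) = 2*Y + Y = 3*Y)
Q(B) = 1/(2*B)
(Q(d(-2)) + 2)² = (1/(2*((3*(-2)))) + 2)² = ((½)/(-6) + 2)² = ((½)*(-⅙) + 2)² = (-1/12 + 2)² = (23/12)² = 529/144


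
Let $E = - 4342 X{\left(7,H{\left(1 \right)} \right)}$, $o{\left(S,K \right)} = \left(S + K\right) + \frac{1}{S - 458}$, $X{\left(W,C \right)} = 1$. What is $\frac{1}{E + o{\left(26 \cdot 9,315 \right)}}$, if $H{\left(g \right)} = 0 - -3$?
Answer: $- \frac{224}{849633} \approx -0.00026364$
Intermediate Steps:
$H{\left(g \right)} = 3$ ($H{\left(g \right)} = 0 + 3 = 3$)
$o{\left(S,K \right)} = K + S + \frac{1}{-458 + S}$ ($o{\left(S,K \right)} = \left(K + S\right) + \frac{1}{-458 + S} = K + S + \frac{1}{-458 + S}$)
$E = -4342$ ($E = \left(-4342\right) 1 = -4342$)
$\frac{1}{E + o{\left(26 \cdot 9,315 \right)}} = \frac{1}{-4342 + \frac{1 + \left(26 \cdot 9\right)^{2} - 144270 - 458 \cdot 26 \cdot 9 + 315 \cdot 26 \cdot 9}{-458 + 26 \cdot 9}} = \frac{1}{-4342 + \frac{1 + 234^{2} - 144270 - 107172 + 315 \cdot 234}{-458 + 234}} = \frac{1}{-4342 + \frac{1 + 54756 - 144270 - 107172 + 73710}{-224}} = \frac{1}{-4342 - - \frac{122975}{224}} = \frac{1}{-4342 + \frac{122975}{224}} = \frac{1}{- \frac{849633}{224}} = - \frac{224}{849633}$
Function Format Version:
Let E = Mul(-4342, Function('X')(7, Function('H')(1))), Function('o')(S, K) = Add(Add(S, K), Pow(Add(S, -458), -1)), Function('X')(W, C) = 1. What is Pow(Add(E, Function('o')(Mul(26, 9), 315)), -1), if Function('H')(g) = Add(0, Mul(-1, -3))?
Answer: Rational(-224, 849633) ≈ -0.00026364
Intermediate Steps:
Function('H')(g) = 3 (Function('H')(g) = Add(0, 3) = 3)
Function('o')(S, K) = Add(K, S, Pow(Add(-458, S), -1)) (Function('o')(S, K) = Add(Add(K, S), Pow(Add(-458, S), -1)) = Add(K, S, Pow(Add(-458, S), -1)))
E = -4342 (E = Mul(-4342, 1) = -4342)
Pow(Add(E, Function('o')(Mul(26, 9), 315)), -1) = Pow(Add(-4342, Mul(Pow(Add(-458, Mul(26, 9)), -1), Add(1, Pow(Mul(26, 9), 2), Mul(-458, 315), Mul(-458, Mul(26, 9)), Mul(315, Mul(26, 9))))), -1) = Pow(Add(-4342, Mul(Pow(Add(-458, 234), -1), Add(1, Pow(234, 2), -144270, Mul(-458, 234), Mul(315, 234)))), -1) = Pow(Add(-4342, Mul(Pow(-224, -1), Add(1, 54756, -144270, -107172, 73710))), -1) = Pow(Add(-4342, Mul(Rational(-1, 224), -122975)), -1) = Pow(Add(-4342, Rational(122975, 224)), -1) = Pow(Rational(-849633, 224), -1) = Rational(-224, 849633)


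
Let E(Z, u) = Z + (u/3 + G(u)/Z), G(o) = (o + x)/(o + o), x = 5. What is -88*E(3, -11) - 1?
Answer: 149/3 ≈ 49.667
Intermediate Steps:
G(o) = (5 + o)/(2*o) (G(o) = (o + 5)/(o + o) = (5 + o)/((2*o)) = (5 + o)*(1/(2*o)) = (5 + o)/(2*o))
E(Z, u) = Z + u/3 + (5 + u)/(2*Z*u) (E(Z, u) = Z + (u/3 + ((5 + u)/(2*u))/Z) = Z + (u*(1/3) + (5 + u)/(2*Z*u)) = Z + (u/3 + (5 + u)/(2*Z*u)) = Z + u/3 + (5 + u)/(2*Z*u))
-88*E(3, -11) - 1 = -88*(3 + (1/2)/3 + (1/3)*(-11) + (5/2)/(3*(-11))) - 1 = -88*(3 + (1/2)*(1/3) - 11/3 + (5/2)*(1/3)*(-1/11)) - 1 = -88*(3 + 1/6 - 11/3 - 5/66) - 1 = -88*(-19/33) - 1 = 152/3 - 1 = 149/3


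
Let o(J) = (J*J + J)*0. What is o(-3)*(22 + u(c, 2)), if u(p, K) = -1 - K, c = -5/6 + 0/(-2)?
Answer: 0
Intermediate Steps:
o(J) = 0 (o(J) = (J² + J)*0 = (J + J²)*0 = 0)
c = -⅚ (c = -5*⅙ + 0*(-½) = -⅚ + 0 = -⅚ ≈ -0.83333)
o(-3)*(22 + u(c, 2)) = 0*(22 + (-1 - 1*2)) = 0*(22 + (-1 - 2)) = 0*(22 - 3) = 0*19 = 0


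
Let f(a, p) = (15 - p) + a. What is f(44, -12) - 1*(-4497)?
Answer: 4568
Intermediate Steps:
f(a, p) = 15 + a - p
f(44, -12) - 1*(-4497) = (15 + 44 - 1*(-12)) - 1*(-4497) = (15 + 44 + 12) + 4497 = 71 + 4497 = 4568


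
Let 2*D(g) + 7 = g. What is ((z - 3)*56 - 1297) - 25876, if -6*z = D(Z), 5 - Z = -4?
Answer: -82051/3 ≈ -27350.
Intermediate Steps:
Z = 9 (Z = 5 - 1*(-4) = 5 + 4 = 9)
D(g) = -7/2 + g/2
z = -⅙ (z = -(-7/2 + (½)*9)/6 = -(-7/2 + 9/2)/6 = -⅙*1 = -⅙ ≈ -0.16667)
((z - 3)*56 - 1297) - 25876 = ((-⅙ - 3)*56 - 1297) - 25876 = (-19/6*56 - 1297) - 25876 = (-532/3 - 1297) - 25876 = -4423/3 - 25876 = -82051/3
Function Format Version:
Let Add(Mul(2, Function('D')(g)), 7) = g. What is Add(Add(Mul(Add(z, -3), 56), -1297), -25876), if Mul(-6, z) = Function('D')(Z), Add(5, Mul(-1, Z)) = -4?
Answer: Rational(-82051, 3) ≈ -27350.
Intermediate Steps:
Z = 9 (Z = Add(5, Mul(-1, -4)) = Add(5, 4) = 9)
Function('D')(g) = Add(Rational(-7, 2), Mul(Rational(1, 2), g))
z = Rational(-1, 6) (z = Mul(Rational(-1, 6), Add(Rational(-7, 2), Mul(Rational(1, 2), 9))) = Mul(Rational(-1, 6), Add(Rational(-7, 2), Rational(9, 2))) = Mul(Rational(-1, 6), 1) = Rational(-1, 6) ≈ -0.16667)
Add(Add(Mul(Add(z, -3), 56), -1297), -25876) = Add(Add(Mul(Add(Rational(-1, 6), -3), 56), -1297), -25876) = Add(Add(Mul(Rational(-19, 6), 56), -1297), -25876) = Add(Add(Rational(-532, 3), -1297), -25876) = Add(Rational(-4423, 3), -25876) = Rational(-82051, 3)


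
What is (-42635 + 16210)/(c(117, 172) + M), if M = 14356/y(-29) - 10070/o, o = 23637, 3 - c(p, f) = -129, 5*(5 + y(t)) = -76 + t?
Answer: 8119900425/129236204 ≈ 62.830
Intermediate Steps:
y(t) = -101/5 + t/5 (y(t) = -5 + (-76 + t)/5 = -5 + (-76/5 + t/5) = -101/5 + t/5)
c(p, f) = 132 (c(p, f) = 3 - 1*(-129) = 3 + 129 = 132)
M = -169797296/307281 (M = 14356/(-101/5 + (⅕)*(-29)) - 10070/23637 = 14356/(-101/5 - 29/5) - 10070*1/23637 = 14356/(-26) - 10070/23637 = 14356*(-1/26) - 10070/23637 = -7178/13 - 10070/23637 = -169797296/307281 ≈ -552.58)
(-42635 + 16210)/(c(117, 172) + M) = (-42635 + 16210)/(132 - 169797296/307281) = -26425/(-129236204/307281) = -26425*(-307281/129236204) = 8119900425/129236204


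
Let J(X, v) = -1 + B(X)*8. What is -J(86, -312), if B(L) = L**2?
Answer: -59167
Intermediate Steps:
J(X, v) = -1 + 8*X**2 (J(X, v) = -1 + X**2*8 = -1 + 8*X**2)
-J(86, -312) = -(-1 + 8*86**2) = -(-1 + 8*7396) = -(-1 + 59168) = -1*59167 = -59167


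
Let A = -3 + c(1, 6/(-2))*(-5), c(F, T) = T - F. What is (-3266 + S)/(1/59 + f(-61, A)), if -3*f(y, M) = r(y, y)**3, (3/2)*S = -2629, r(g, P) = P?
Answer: -444152/6695941 ≈ -0.066332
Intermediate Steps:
A = 17 (A = -3 + (6/(-2) - 1*1)*(-5) = -3 + (6*(-1/2) - 1)*(-5) = -3 + (-3 - 1)*(-5) = -3 - 4*(-5) = -3 + 20 = 17)
S = -5258/3 (S = (2/3)*(-2629) = -5258/3 ≈ -1752.7)
f(y, M) = -y**3/3
(-3266 + S)/(1/59 + f(-61, A)) = (-3266 - 5258/3)/(1/59 - 1/3*(-61)**3) = -15056/(3*(1/59 - 1/3*(-226981))) = -15056/(3*(1/59 + 226981/3)) = -15056/(3*13391882/177) = -15056/3*177/13391882 = -444152/6695941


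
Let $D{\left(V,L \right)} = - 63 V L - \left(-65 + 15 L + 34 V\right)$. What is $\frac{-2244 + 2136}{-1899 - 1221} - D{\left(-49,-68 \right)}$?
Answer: $\frac{53862909}{260} \approx 2.0717 \cdot 10^{5}$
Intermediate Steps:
$D{\left(V,L \right)} = 65 - 34 V - 15 L - 63 L V$ ($D{\left(V,L \right)} = - 63 L V - \left(-65 + 15 L + 34 V\right) = 65 - 34 V - 15 L - 63 L V$)
$\frac{-2244 + 2136}{-1899 - 1221} - D{\left(-49,-68 \right)} = \frac{-2244 + 2136}{-1899 - 1221} - \left(65 - -1666 - -1020 - \left(-4284\right) \left(-49\right)\right) = - \frac{108}{-3120} - \left(65 + 1666 + 1020 - 209916\right) = \left(-108\right) \left(- \frac{1}{3120}\right) - -207165 = \frac{9}{260} + 207165 = \frac{53862909}{260}$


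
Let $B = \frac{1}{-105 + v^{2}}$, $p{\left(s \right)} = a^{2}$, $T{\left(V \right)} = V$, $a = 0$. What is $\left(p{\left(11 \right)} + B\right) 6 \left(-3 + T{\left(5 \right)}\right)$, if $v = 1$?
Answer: $- \frac{3}{26} \approx -0.11538$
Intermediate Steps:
$p{\left(s \right)} = 0$ ($p{\left(s \right)} = 0^{2} = 0$)
$B = - \frac{1}{104}$ ($B = \frac{1}{-105 + 1^{2}} = \frac{1}{-105 + 1} = \frac{1}{-104} = - \frac{1}{104} \approx -0.0096154$)
$\left(p{\left(11 \right)} + B\right) 6 \left(-3 + T{\left(5 \right)}\right) = \left(0 - \frac{1}{104}\right) 6 \left(-3 + 5\right) = - \frac{6 \cdot 2}{104} = \left(- \frac{1}{104}\right) 12 = - \frac{3}{26}$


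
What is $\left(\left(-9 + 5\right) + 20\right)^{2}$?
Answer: $256$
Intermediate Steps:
$\left(\left(-9 + 5\right) + 20\right)^{2} = \left(-4 + 20\right)^{2} = 16^{2} = 256$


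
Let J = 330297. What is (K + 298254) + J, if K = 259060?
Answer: 887611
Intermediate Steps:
(K + 298254) + J = (259060 + 298254) + 330297 = 557314 + 330297 = 887611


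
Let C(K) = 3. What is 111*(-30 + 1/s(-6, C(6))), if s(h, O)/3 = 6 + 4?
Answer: -33263/10 ≈ -3326.3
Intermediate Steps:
s(h, O) = 30 (s(h, O) = 3*(6 + 4) = 3*10 = 30)
111*(-30 + 1/s(-6, C(6))) = 111*(-30 + 1/30) = 111*(-899/30) = -33263/10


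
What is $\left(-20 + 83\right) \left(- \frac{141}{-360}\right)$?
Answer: $\frac{987}{40} \approx 24.675$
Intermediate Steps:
$\left(-20 + 83\right) \left(- \frac{141}{-360}\right) = 63 \left(\left(-141\right) \left(- \frac{1}{360}\right)\right) = 63 \cdot \frac{47}{120} = \frac{987}{40}$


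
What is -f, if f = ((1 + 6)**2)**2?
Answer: -2401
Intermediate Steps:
f = 2401 (f = (7**2)**2 = 49**2 = 2401)
-f = -1*2401 = -2401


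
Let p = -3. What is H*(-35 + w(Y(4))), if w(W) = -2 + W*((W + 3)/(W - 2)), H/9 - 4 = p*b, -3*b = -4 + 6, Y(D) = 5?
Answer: -1278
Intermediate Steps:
b = -⅔ (b = -(-4 + 6)/3 = -⅓*2 = -⅔ ≈ -0.66667)
H = 54 (H = 36 + 9*(-3*(-⅔)) = 36 + 9*2 = 36 + 18 = 54)
w(W) = -2 + W*(3 + W)/(-2 + W) (w(W) = -2 + W*((3 + W)/(-2 + W)) = -2 + W*(3 + W)/(-2 + W))
H*(-35 + w(Y(4))) = 54*(-35 + (4 + 5 + 5²)/(-2 + 5)) = 54*(-35 + (4 + 5 + 25)/3) = 54*(-35 + (⅓)*34) = 54*(-35 + 34/3) = 54*(-71/3) = -1278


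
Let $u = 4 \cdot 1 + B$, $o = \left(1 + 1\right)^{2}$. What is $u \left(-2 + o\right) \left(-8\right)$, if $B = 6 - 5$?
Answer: $-80$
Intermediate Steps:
$B = 1$ ($B = 6 - 5 = 1$)
$o = 4$ ($o = 2^{2} = 4$)
$u = 5$ ($u = 4 \cdot 1 + 1 = 4 + 1 = 5$)
$u \left(-2 + o\right) \left(-8\right) = 5 \left(-2 + 4\right) \left(-8\right) = 5 \cdot 2 \left(-8\right) = 5 \left(-16\right) = -80$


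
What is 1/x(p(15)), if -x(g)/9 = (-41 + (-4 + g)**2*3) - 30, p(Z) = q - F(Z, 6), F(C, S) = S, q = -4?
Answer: -1/4653 ≈ -0.00021492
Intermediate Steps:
p(Z) = -10 (p(Z) = -4 - 1*6 = -4 - 6 = -10)
x(g) = 639 - 27*(-4 + g)**2 (x(g) = -9*((-41 + (-4 + g)**2*3) - 30) = -9*((-41 + 3*(-4 + g)**2) - 30) = -9*(-71 + 3*(-4 + g)**2) = 639 - 27*(-4 + g)**2)
1/x(p(15)) = 1/(639 - 27*(-4 - 10)**2) = 1/(639 - 27*(-14)**2) = 1/(639 - 27*196) = 1/(639 - 5292) = 1/(-4653) = -1/4653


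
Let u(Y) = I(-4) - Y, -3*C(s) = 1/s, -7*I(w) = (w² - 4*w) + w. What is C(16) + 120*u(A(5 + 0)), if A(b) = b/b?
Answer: -28801/48 ≈ -600.02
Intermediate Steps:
I(w) = -w²/7 + 3*w/7 (I(w) = -((w² - 4*w) + w)/7 = -(w² - 3*w)/7 = -w²/7 + 3*w/7)
C(s) = -1/(3*s)
A(b) = 1
u(Y) = -4 - Y (u(Y) = (⅐)*(-4)*(3 - 1*(-4)) - Y = (⅐)*(-4)*(3 + 4) - Y = (⅐)*(-4)*7 - Y = -4 - Y)
C(16) + 120*u(A(5 + 0)) = -⅓/16 + 120*(-4 - 1*1) = -⅓*1/16 + 120*(-4 - 1) = -1/48 + 120*(-5) = -1/48 - 600 = -28801/48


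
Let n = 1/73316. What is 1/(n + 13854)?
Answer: 73316/1015719865 ≈ 7.2181e-5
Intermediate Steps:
n = 1/73316 ≈ 1.3640e-5
1/(n + 13854) = 1/(1/73316 + 13854) = 1/(1015719865/73316) = 73316/1015719865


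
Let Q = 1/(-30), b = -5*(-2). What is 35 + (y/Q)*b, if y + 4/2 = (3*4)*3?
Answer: -10165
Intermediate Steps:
y = 34 (y = -2 + (3*4)*3 = -2 + 12*3 = -2 + 36 = 34)
b = 10
Q = -1/30 ≈ -0.033333
35 + (y/Q)*b = 35 + (34/(-1/30))*10 = 35 + (34*(-30))*10 = 35 - 1020*10 = 35 - 10200 = -10165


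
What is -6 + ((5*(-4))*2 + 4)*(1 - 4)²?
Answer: -330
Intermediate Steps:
-6 + ((5*(-4))*2 + 4)*(1 - 4)² = -6 + (-20*2 + 4)*(-3)² = -6 + (-40 + 4)*9 = -6 - 36*9 = -6 - 324 = -330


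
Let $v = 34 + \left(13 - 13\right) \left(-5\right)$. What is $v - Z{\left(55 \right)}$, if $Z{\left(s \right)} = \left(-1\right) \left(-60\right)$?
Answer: $-26$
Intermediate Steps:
$Z{\left(s \right)} = 60$
$v = 34$ ($v = 34 + 0 \left(-5\right) = 34 + 0 = 34$)
$v - Z{\left(55 \right)} = 34 - 60 = -26$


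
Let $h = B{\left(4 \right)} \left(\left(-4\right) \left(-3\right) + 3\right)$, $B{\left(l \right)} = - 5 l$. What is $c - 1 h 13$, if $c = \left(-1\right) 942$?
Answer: $2958$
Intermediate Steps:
$c = -942$
$h = -300$ ($h = \left(-5\right) 4 \left(\left(-4\right) \left(-3\right) + 3\right) = - 20 \left(12 + 3\right) = \left(-20\right) 15 = -300$)
$c - 1 h 13 = -942 - 1 \left(-300\right) 13 = -942 - \left(-300\right) 13 = -942 - -3900 = -942 + 3900 = 2958$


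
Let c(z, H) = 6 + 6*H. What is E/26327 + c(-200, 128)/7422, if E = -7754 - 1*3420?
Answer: -10426055/32566499 ≈ -0.32015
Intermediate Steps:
E = -11174 (E = -7754 - 3420 = -11174)
E/26327 + c(-200, 128)/7422 = -11174/26327 + (6 + 6*128)/7422 = -11174*1/26327 + (6 + 768)*(1/7422) = -11174/26327 + 774*(1/7422) = -11174/26327 + 129/1237 = -10426055/32566499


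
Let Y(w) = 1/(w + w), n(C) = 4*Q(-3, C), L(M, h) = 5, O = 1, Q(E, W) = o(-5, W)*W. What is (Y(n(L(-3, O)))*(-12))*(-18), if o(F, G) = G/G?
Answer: 27/5 ≈ 5.4000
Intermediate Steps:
o(F, G) = 1
Q(E, W) = W (Q(E, W) = 1*W = W)
n(C) = 4*C
Y(w) = 1/(2*w)
(Y(n(L(-3, O)))*(-12))*(-18) = ((1/(2*((4*5))))*(-12))*(-18) = (((½)/20)*(-12))*(-18) = (((½)*(1/20))*(-12))*(-18) = ((1/40)*(-12))*(-18) = -3/10*(-18) = 27/5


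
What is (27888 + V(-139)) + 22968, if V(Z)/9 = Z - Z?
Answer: 50856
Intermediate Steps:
V(Z) = 0 (V(Z) = 9*(Z - Z) = 9*0 = 0)
(27888 + V(-139)) + 22968 = (27888 + 0) + 22968 = 27888 + 22968 = 50856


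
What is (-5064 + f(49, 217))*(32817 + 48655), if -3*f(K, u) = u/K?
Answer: -8666584000/21 ≈ -4.1269e+8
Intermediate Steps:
f(K, u) = -u/(3*K)
(-5064 + f(49, 217))*(32817 + 48655) = (-5064 - ⅓*217/49)*(32817 + 48655) = (-5064 - ⅓*217*1/49)*81472 = (-5064 - 31/21)*81472 = -106375/21*81472 = -8666584000/21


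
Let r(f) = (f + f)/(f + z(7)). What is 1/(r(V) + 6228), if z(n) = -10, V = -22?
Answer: 8/49835 ≈ 0.00016053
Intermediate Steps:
r(f) = 2*f/(-10 + f) (r(f) = (f + f)/(f - 10) = (2*f)/(-10 + f) = 2*f/(-10 + f))
1/(r(V) + 6228) = 1/(2*(-22)/(-10 - 22) + 6228) = 1/(2*(-22)/(-32) + 6228) = 1/(2*(-22)*(-1/32) + 6228) = 1/(11/8 + 6228) = 1/(49835/8) = 8/49835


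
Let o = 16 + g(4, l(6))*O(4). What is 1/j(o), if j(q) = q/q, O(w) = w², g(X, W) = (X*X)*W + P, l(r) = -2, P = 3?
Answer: 1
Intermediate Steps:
g(X, W) = 3 + W*X² (g(X, W) = (X*X)*W + 3 = X²*W + 3 = W*X² + 3 = 3 + W*X²)
o = -448 (o = 16 + (3 - 2*4²)*4² = 16 + (3 - 2*16)*16 = 16 + (3 - 32)*16 = 16 - 29*16 = 16 - 464 = -448)
j(q) = 1
1/j(o) = 1/1 = 1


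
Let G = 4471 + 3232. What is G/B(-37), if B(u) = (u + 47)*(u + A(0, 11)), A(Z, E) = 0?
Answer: -7703/370 ≈ -20.819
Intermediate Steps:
G = 7703
B(u) = u*(47 + u) (B(u) = (u + 47)*(u + 0) = (47 + u)*u = u*(47 + u))
G/B(-37) = 7703/((-37*(47 - 37))) = 7703/((-37*10)) = 7703/(-370) = 7703*(-1/370) = -7703/370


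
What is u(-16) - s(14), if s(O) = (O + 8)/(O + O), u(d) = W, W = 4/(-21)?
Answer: -41/42 ≈ -0.97619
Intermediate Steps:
W = -4/21 (W = 4*(-1/21) = -4/21 ≈ -0.19048)
u(d) = -4/21
s(O) = (8 + O)/(2*O) (s(O) = (8 + O)/((2*O)) = (8 + O)*(1/(2*O)) = (8 + O)/(2*O))
u(-16) - s(14) = -4/21 - (8 + 14)/(2*14) = -4/21 - 22/(2*14) = -4/21 - 1*11/14 = -4/21 - 11/14 = -41/42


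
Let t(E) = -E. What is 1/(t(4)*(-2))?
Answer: ⅛ ≈ 0.12500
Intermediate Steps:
1/(t(4)*(-2)) = 1/(-1*4*(-2)) = 1/(-4*(-2)) = 1/8 = ⅛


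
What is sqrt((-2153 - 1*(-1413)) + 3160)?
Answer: 22*sqrt(5) ≈ 49.193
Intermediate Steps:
sqrt((-2153 - 1*(-1413)) + 3160) = sqrt((-2153 + 1413) + 3160) = sqrt(-740 + 3160) = sqrt(2420) = 22*sqrt(5)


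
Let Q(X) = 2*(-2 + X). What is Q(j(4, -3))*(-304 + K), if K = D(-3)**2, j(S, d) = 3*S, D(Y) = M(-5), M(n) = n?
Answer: -5580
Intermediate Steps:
D(Y) = -5
K = 25 (K = (-5)**2 = 25)
Q(X) = -4 + 2*X
Q(j(4, -3))*(-304 + K) = (-4 + 2*(3*4))*(-304 + 25) = (-4 + 2*12)*(-279) = (-4 + 24)*(-279) = 20*(-279) = -5580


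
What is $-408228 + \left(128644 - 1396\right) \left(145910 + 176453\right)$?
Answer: $41019638796$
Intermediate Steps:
$-408228 + \left(128644 - 1396\right) \left(145910 + 176453\right) = -408228 + 127248 \cdot 322363 = -408228 + 41020047024 = 41019638796$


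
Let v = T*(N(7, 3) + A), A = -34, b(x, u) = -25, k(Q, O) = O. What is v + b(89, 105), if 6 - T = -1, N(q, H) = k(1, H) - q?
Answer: -291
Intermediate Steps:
N(q, H) = H - q
T = 7 (T = 6 - 1*(-1) = 6 + 1 = 7)
v = -266 (v = 7*((3 - 1*7) - 34) = 7*((3 - 7) - 34) = 7*(-4 - 34) = 7*(-38) = -266)
v + b(89, 105) = -266 - 25 = -291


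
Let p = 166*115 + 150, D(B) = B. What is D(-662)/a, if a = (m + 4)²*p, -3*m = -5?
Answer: -2979/2780180 ≈ -0.0010715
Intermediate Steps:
m = 5/3 (m = -⅓*(-5) = 5/3 ≈ 1.6667)
p = 19240 (p = 19090 + 150 = 19240)
a = 5560360/9 (a = (5/3 + 4)²*19240 = (17/3)²*19240 = (289/9)*19240 = 5560360/9 ≈ 6.1782e+5)
D(-662)/a = -662/5560360/9 = -662*9/5560360 = -2979/2780180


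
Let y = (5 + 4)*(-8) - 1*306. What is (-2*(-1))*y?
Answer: -756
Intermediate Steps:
y = -378 (y = 9*(-8) - 306 = -72 - 306 = -378)
(-2*(-1))*y = -2*(-1)*(-378) = 2*(-378) = -756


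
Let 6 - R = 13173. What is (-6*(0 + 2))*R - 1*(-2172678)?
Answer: 2330682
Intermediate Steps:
R = -13167 (R = 6 - 1*13173 = 6 - 13173 = -13167)
(-6*(0 + 2))*R - 1*(-2172678) = -6*(0 + 2)*(-13167) - 1*(-2172678) = -6*2*(-13167) + 2172678 = -12*(-13167) + 2172678 = 158004 + 2172678 = 2330682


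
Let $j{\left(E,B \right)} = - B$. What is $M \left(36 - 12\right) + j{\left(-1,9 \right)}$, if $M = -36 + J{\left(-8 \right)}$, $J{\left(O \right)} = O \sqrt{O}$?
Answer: $-873 - 384 i \sqrt{2} \approx -873.0 - 543.06 i$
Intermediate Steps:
$J{\left(O \right)} = O^{\frac{3}{2}}$
$M = -36 - 16 i \sqrt{2}$ ($M = -36 + \left(-8\right)^{\frac{3}{2}} = -36 - 16 i \sqrt{2} \approx -36.0 - 22.627 i$)
$M \left(36 - 12\right) + j{\left(-1,9 \right)} = \left(-36 - 16 i \sqrt{2}\right) \left(36 - 12\right) - 9 = \left(-36 - 16 i \sqrt{2}\right) 24 - 9 = \left(-864 - 384 i \sqrt{2}\right) - 9 = -873 - 384 i \sqrt{2}$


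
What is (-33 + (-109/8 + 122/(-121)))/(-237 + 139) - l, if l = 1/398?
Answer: 186291/385264 ≈ 0.48354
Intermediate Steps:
l = 1/398 ≈ 0.0025126
(-33 + (-109/8 + 122/(-121)))/(-237 + 139) - l = (-33 + (-109/8 + 122/(-121)))/(-237 + 139) - 1*1/398 = (-33 + (-109*1/8 + 122*(-1/121)))/(-98) - 1/398 = (-33 + (-109/8 - 122/121))*(-1/98) - 1/398 = (-33 - 14165/968)*(-1/98) - 1/398 = -46109/968*(-1/98) - 1/398 = 941/1936 - 1/398 = 186291/385264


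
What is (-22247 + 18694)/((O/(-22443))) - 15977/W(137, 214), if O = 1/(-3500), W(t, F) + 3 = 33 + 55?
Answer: -23722643768477/85 ≈ -2.7909e+11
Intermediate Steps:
W(t, F) = 85 (W(t, F) = -3 + (33 + 55) = -3 + 88 = 85)
O = -1/3500 ≈ -0.00028571
(-22247 + 18694)/((O/(-22443))) - 15977/W(137, 214) = (-22247 + 18694)/((-1/3500/(-22443))) - 15977/85 = -3553/((-1/3500*(-1/22443))) - 15977*1/85 = -3553/1/78550500 - 15977/85 = -3553*78550500 - 15977/85 = -279089926500 - 15977/85 = -23722643768477/85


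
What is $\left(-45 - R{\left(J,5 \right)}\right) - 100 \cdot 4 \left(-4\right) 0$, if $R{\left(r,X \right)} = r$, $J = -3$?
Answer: $-42$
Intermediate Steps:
$\left(-45 - R{\left(J,5 \right)}\right) - 100 \cdot 4 \left(-4\right) 0 = \left(-45 - -3\right) - 100 \cdot 4 \left(-4\right) 0 = \left(-45 + 3\right) - 100 \left(\left(-16\right) 0\right) = -42 - 0 = -42 + 0 = -42$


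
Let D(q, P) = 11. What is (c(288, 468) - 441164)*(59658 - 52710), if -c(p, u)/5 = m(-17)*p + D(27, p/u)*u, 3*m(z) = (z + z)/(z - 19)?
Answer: -3247198752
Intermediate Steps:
m(z) = 2*z/(3*(-19 + z)) (m(z) = ((z + z)/(z - 19))/3 = ((2*z)/(-19 + z))/3 = (2*z/(-19 + z))/3 = 2*z/(3*(-19 + z)))
c(p, u) = -55*u - 85*p/54 (c(p, u) = -5*(((⅔)*(-17)/(-19 - 17))*p + 11*u) = -5*(((⅔)*(-17)/(-36))*p + 11*u) = -5*(((⅔)*(-17)*(-1/36))*p + 11*u) = -5*(17*p/54 + 11*u) = -5*(11*u + 17*p/54) = -55*u - 85*p/54)
(c(288, 468) - 441164)*(59658 - 52710) = ((-55*468 - 85/54*288) - 441164)*(59658 - 52710) = ((-25740 - 1360/3) - 441164)*6948 = (-78580/3 - 441164)*6948 = -1402072/3*6948 = -3247198752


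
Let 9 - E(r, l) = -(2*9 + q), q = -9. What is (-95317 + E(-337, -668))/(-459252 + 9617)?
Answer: 95299/449635 ≈ 0.21195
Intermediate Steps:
E(r, l) = 18 (E(r, l) = 9 - (-1)*(2*9 - 9) = 9 - (-1)*(18 - 9) = 9 - (-1)*9 = 9 - 1*(-9) = 9 + 9 = 18)
(-95317 + E(-337, -668))/(-459252 + 9617) = (-95317 + 18)/(-459252 + 9617) = -95299/(-449635) = -95299*(-1/449635) = 95299/449635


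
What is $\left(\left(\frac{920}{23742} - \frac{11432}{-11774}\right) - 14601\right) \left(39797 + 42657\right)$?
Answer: $- \frac{84128982604260934}{69884577} \approx -1.2038 \cdot 10^{9}$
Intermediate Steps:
$\left(\left(\frac{920}{23742} - \frac{11432}{-11774}\right) - 14601\right) \left(39797 + 42657\right) = \left(\left(920 \cdot \frac{1}{23742} - - \frac{5716}{5887}\right) - 14601\right) 82454 = \left(\left(\frac{460}{11871} + \frac{5716}{5887}\right) - 14601\right) 82454 = \left(\frac{70562656}{69884577} - 14601\right) 82454 = \left(- \frac{1020314146121}{69884577}\right) 82454 = - \frac{84128982604260934}{69884577}$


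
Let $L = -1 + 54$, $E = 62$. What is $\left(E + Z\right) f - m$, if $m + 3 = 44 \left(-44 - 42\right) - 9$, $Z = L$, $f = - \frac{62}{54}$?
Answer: $\frac{98927}{27} \approx 3664.0$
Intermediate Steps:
$f = - \frac{31}{27}$ ($f = \left(-62\right) \frac{1}{54} = - \frac{31}{27} \approx -1.1481$)
$L = 53$
$Z = 53$
$m = -3796$ ($m = -3 + \left(44 \left(-44 - 42\right) - 9\right) = -3 + \left(44 \left(-86\right) - 9\right) = -3 - 3793 = -3796$)
$\left(E + Z\right) f - m = \left(62 + 53\right) \left(- \frac{31}{27}\right) - -3796 = 115 \left(- \frac{31}{27}\right) + 3796 = - \frac{3565}{27} + 3796 = \frac{98927}{27}$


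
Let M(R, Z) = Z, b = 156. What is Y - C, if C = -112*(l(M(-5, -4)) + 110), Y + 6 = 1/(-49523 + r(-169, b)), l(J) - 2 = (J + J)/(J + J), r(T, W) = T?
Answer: 628603799/49692 ≈ 12650.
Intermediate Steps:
l(J) = 3 (l(J) = 2 + (J + J)/(J + J) = 2 + (2*J)/((2*J)) = 2 + (2*J)*(1/(2*J)) = 2 + 1 = 3)
Y = -298153/49692 (Y = -6 + 1/(-49523 - 169) = -6 + 1/(-49692) = -6 - 1/49692 = -298153/49692 ≈ -6.0000)
C = -12656 (C = -112*(3 + 110) = -112*113 = -12656)
Y - C = -298153/49692 - 1*(-12656) = -298153/49692 + 12656 = 628603799/49692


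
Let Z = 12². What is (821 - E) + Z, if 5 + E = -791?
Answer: 1761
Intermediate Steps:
E = -796 (E = -5 - 791 = -796)
Z = 144
(821 - E) + Z = (821 - 1*(-796)) + 144 = (821 + 796) + 144 = 1617 + 144 = 1761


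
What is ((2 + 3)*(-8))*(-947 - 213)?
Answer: 46400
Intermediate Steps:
((2 + 3)*(-8))*(-947 - 213) = (5*(-8))*(-1160) = -40*(-1160) = 46400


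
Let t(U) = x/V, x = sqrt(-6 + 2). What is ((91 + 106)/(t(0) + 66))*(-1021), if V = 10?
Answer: -331876050/108901 + 1005685*I/108901 ≈ -3047.5 + 9.2348*I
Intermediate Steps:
x = 2*I (x = sqrt(-4) = 2*I ≈ 2.0*I)
t(U) = I/5 (t(U) = (2*I)/10 = (2*I)*(1/10) = I/5)
((91 + 106)/(t(0) + 66))*(-1021) = ((91 + 106)/(I/5 + 66))*(-1021) = (197/(66 + I/5))*(-1021) = (197*(25*(66 - I/5)/108901))*(-1021) = (4925*(66 - I/5)/108901)*(-1021) = -5028425*(66 - I/5)/108901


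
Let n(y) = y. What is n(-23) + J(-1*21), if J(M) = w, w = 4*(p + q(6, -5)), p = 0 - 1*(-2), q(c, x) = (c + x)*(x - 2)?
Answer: -43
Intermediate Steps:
q(c, x) = (-2 + x)*(c + x) (q(c, x) = (c + x)*(-2 + x) = (-2 + x)*(c + x))
p = 2 (p = 0 + 2 = 2)
w = -20 (w = 4*(2 + ((-5)² - 2*6 - 2*(-5) + 6*(-5))) = 4*(2 + (25 - 12 + 10 - 30)) = 4*(2 - 7) = 4*(-5) = -20)
J(M) = -20
n(-23) + J(-1*21) = -23 - 20 = -43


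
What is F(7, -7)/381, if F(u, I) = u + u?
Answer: 14/381 ≈ 0.036745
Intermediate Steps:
F(u, I) = 2*u
F(7, -7)/381 = (2*7)/381 = 14*(1/381) = 14/381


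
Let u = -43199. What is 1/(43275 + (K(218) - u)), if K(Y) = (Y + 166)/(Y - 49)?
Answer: 169/14614490 ≈ 1.1564e-5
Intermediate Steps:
K(Y) = (166 + Y)/(-49 + Y)
1/(43275 + (K(218) - u)) = 1/(43275 + ((166 + 218)/(-49 + 218) - 1*(-43199))) = 1/(43275 + (384/169 + 43199)) = 1/(43275 + 7301015/169) = 1/(14614490/169) = 169/14614490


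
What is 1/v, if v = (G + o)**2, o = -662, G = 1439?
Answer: 1/603729 ≈ 1.6564e-6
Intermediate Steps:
v = 603729 (v = (1439 - 662)**2 = 777**2 = 603729)
1/v = 1/603729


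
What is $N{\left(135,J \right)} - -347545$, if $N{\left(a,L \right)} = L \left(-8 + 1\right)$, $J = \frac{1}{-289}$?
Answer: $\frac{100440512}{289} \approx 3.4755 \cdot 10^{5}$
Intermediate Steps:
$J = - \frac{1}{289} \approx -0.0034602$
$N{\left(a,L \right)} = - 7 L$ ($N{\left(a,L \right)} = L \left(-7\right) = - 7 L$)
$N{\left(135,J \right)} - -347545 = \left(-7\right) \left(- \frac{1}{289}\right) - -347545 = \frac{7}{289} + 347545 = \frac{100440512}{289}$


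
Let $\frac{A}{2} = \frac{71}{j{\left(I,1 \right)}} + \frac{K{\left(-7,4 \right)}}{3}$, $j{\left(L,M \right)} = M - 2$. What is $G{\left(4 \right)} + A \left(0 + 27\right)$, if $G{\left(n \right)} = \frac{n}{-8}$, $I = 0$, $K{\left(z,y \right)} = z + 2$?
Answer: $- \frac{7849}{2} \approx -3924.5$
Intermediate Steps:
$K{\left(z,y \right)} = 2 + z$
$j{\left(L,M \right)} = -2 + M$
$G{\left(n \right)} = - \frac{n}{8}$ ($G{\left(n \right)} = n \left(- \frac{1}{8}\right) = - \frac{n}{8}$)
$A = - \frac{436}{3}$ ($A = 2 \left(\frac{71}{-2 + 1} + \frac{2 - 7}{3}\right) = 2 \left(\frac{71}{-1} - \frac{5}{3}\right) = 2 \left(71 \left(-1\right) - \frac{5}{3}\right) = 2 \left(-71 - \frac{5}{3}\right) = 2 \left(- \frac{218}{3}\right) = - \frac{436}{3} \approx -145.33$)
$G{\left(4 \right)} + A \left(0 + 27\right) = \left(- \frac{1}{8}\right) 4 - \frac{436 \left(0 + 27\right)}{3} = - \frac{1}{2} - 3924 = - \frac{7849}{2}$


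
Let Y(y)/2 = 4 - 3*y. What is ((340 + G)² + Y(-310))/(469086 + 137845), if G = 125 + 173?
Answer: 408912/606931 ≈ 0.67374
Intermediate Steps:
G = 298
Y(y) = 8 - 6*y (Y(y) = 2*(4 - 3*y) = 8 - 6*y)
((340 + G)² + Y(-310))/(469086 + 137845) = ((340 + 298)² + (8 - 6*(-310)))/(469086 + 137845) = (638² + (8 + 1860))/606931 = (407044 + 1868)*(1/606931) = 408912*(1/606931) = 408912/606931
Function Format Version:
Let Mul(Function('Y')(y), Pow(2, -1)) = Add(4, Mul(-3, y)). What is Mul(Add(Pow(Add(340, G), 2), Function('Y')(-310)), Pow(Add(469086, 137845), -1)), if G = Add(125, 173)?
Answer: Rational(408912, 606931) ≈ 0.67374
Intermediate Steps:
G = 298
Function('Y')(y) = Add(8, Mul(-6, y)) (Function('Y')(y) = Mul(2, Add(4, Mul(-3, y))) = Add(8, Mul(-6, y)))
Mul(Add(Pow(Add(340, G), 2), Function('Y')(-310)), Pow(Add(469086, 137845), -1)) = Mul(Add(Pow(Add(340, 298), 2), Add(8, Mul(-6, -310))), Pow(Add(469086, 137845), -1)) = Mul(Add(Pow(638, 2), Add(8, 1860)), Pow(606931, -1)) = Mul(Add(407044, 1868), Rational(1, 606931)) = Mul(408912, Rational(1, 606931)) = Rational(408912, 606931)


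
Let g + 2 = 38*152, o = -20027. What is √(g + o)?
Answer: I*√14253 ≈ 119.39*I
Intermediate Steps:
g = 5774 (g = -2 + 38*152 = -2 + 5776 = 5774)
√(g + o) = √(5774 - 20027) = √(-14253) = I*√14253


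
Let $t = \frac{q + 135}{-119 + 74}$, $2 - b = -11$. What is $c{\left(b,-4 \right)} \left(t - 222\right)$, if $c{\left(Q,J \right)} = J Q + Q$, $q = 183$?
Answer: $\frac{44668}{5} \approx 8933.6$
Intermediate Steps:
$b = 13$ ($b = 2 - -11 = 2 + 11 = 13$)
$c{\left(Q,J \right)} = Q + J Q$
$t = - \frac{106}{15}$ ($t = \frac{183 + 135}{-119 + 74} = \frac{318}{-45} = 318 \left(- \frac{1}{45}\right) = - \frac{106}{15} \approx -7.0667$)
$c{\left(b,-4 \right)} \left(t - 222\right) = 13 \left(1 - 4\right) \left(- \frac{106}{15} - 222\right) = 13 \left(-3\right) \left(- \frac{3436}{15}\right) = \left(-39\right) \left(- \frac{3436}{15}\right) = \frac{44668}{5}$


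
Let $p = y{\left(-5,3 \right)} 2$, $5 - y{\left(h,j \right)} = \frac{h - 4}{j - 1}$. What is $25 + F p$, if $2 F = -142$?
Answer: $-1324$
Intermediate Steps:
$F = -71$ ($F = \frac{1}{2} \left(-142\right) = -71$)
$y{\left(h,j \right)} = 5 - \frac{-4 + h}{-1 + j}$ ($y{\left(h,j \right)} = 5 - \frac{h - 4}{j - 1} = 5 - \frac{-4 + h}{-1 + j}$)
$p = 19$ ($p = \frac{-1 - -5 + 5 \cdot 3}{-1 + 3} \cdot 2 = \frac{-1 + 5 + 15}{2} \cdot 2 = \frac{1}{2} \cdot 19 \cdot 2 = \frac{19}{2} \cdot 2 = 19$)
$25 + F p = 25 - 1349 = -1324$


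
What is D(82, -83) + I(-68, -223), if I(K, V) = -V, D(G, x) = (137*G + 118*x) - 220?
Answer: 1443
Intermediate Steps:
D(G, x) = -220 + 118*x + 137*G (D(G, x) = (118*x + 137*G) - 220 = -220 + 118*x + 137*G)
D(82, -83) + I(-68, -223) = (-220 + 118*(-83) + 137*82) - 1*(-223) = (-220 - 9794 + 11234) + 223 = 1220 + 223 = 1443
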